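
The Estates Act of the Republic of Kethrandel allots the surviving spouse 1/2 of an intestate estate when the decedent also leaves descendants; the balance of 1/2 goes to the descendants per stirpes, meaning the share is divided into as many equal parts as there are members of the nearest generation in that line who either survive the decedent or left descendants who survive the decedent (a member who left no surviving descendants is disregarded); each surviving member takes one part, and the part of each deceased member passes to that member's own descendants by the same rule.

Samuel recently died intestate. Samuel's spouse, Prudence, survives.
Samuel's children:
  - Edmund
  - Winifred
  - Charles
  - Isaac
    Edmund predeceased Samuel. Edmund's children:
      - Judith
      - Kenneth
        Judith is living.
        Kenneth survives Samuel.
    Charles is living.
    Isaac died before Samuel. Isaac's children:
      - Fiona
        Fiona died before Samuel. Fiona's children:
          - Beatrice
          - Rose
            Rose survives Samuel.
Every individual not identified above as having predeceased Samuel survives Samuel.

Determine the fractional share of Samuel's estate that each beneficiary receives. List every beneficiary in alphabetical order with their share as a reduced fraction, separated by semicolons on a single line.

Prudence, as surviving spouse, takes 1/2.
The remaining 1/2 passes to Samuel's descendants per stirpes.
The 1/2 is divided into 4 equal shares of 1/8 among Edmund, Winifred, Charles, Isaac.
Edmund predeceased; the 1/8 allotted to Edmund's branch passes to Edmund's issue by representation.
The 1/8 is divided into 2 equal shares of 1/16 among Judith, Kenneth.
Judith is living and takes 1/16.
Kenneth is living and takes 1/16.
Winifred is living and takes 1/8.
Charles is living and takes 1/8.
Isaac predeceased; the 1/8 allotted to Isaac's branch passes to Isaac's issue by representation.
Fiona's line is the sole branch at this level, so the full 1/8 passes to Fiona's issue by representation.
The 1/8 is divided into 2 equal shares of 1/16 among Beatrice, Rose.
Beatrice is living and takes 1/16.
Rose is living and takes 1/16.

Beatrice 1/16; Charles 1/8; Judith 1/16; Kenneth 1/16; Prudence 1/2; Rose 1/16; Winifred 1/8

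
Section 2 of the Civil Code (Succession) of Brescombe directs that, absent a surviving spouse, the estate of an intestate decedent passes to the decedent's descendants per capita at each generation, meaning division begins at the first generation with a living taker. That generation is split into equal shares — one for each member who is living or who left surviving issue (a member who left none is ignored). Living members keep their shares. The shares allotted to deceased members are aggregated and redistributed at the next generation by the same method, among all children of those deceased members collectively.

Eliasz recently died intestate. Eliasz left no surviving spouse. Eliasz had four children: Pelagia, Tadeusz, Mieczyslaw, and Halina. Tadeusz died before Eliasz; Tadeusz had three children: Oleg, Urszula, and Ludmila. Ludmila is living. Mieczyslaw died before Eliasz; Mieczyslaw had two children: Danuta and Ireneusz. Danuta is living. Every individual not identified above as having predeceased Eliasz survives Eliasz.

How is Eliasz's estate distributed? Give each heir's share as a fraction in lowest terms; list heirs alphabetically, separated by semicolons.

Danuta 1/10; Halina 1/4; Ireneusz 1/10; Ludmila 1/10; Oleg 1/10; Pelagia 1/4; Urszula 1/10

There is no surviving spouse, so the entire estate passes to Eliasz's descendants per capita at each generation.
At generation 1 (Pelagia, Tadeusz, Mieczyslaw, Halina) there are 4 shares of (1)/4 = 1/4 each.
Living: Pelagia and Halina — each takes 1/4.
Deceased: Tadeusz and Mieczyslaw. Their combined 1/2 is pooled and carried to generation 2.
At generation 2 (Oleg, Urszula, Ludmila, Danuta, Ireneusz) there are 5 shares of (1/2)/5 = 1/10 each.
Living: Oleg, Urszula, Ludmila, Danuta, and Ireneusz — each takes 1/10.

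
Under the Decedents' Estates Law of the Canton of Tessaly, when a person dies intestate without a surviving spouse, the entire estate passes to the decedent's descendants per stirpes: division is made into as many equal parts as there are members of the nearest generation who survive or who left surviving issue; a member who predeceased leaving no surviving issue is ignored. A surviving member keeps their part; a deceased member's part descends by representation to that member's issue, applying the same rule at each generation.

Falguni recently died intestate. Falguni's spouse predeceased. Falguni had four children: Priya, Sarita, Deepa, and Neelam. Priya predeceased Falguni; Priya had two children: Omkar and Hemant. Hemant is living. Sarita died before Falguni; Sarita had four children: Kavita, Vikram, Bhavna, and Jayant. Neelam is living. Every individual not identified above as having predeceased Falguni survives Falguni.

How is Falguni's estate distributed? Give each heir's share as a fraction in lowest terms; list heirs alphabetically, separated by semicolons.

There is no surviving spouse, so the entire estate passes to Falguni's descendants per stirpes.
The estate is divided into 4 equal shares of 1/4 among Priya, Sarita, Deepa, Neelam.
Priya predeceased; the 1/4 allotted to Priya's branch passes to Priya's issue by representation.
The 1/4 is divided into 2 equal shares of 1/8 among Omkar, Hemant.
Omkar is living and takes 1/8.
Hemant is living and takes 1/8.
Sarita predeceased; the 1/4 allotted to Sarita's branch passes to Sarita's issue by representation.
The 1/4 is divided into 4 equal shares of 1/16 among Kavita, Vikram, Bhavna, Jayant.
Kavita is living and takes 1/16.
Vikram is living and takes 1/16.
Bhavna is living and takes 1/16.
Jayant is living and takes 1/16.
Deepa is living and takes 1/4.
Neelam is living and takes 1/4.

Bhavna 1/16; Deepa 1/4; Hemant 1/8; Jayant 1/16; Kavita 1/16; Neelam 1/4; Omkar 1/8; Vikram 1/16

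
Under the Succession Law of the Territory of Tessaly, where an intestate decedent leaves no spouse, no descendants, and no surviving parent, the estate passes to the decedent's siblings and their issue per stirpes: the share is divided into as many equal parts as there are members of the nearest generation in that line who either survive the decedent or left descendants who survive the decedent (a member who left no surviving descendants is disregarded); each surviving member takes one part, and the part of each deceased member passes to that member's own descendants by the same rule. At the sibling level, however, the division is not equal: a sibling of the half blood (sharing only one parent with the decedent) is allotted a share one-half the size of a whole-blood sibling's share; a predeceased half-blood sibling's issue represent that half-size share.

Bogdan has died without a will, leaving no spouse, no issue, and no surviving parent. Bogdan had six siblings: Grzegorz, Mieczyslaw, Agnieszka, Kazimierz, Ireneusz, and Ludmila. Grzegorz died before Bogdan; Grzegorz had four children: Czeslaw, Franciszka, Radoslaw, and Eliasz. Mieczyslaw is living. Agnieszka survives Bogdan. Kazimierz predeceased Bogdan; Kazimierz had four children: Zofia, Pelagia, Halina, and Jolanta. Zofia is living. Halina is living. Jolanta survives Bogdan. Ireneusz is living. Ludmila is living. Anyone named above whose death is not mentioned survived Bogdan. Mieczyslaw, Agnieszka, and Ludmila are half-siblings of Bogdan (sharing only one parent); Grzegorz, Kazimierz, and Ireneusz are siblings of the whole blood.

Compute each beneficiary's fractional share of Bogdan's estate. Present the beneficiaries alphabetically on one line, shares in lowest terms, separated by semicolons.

No spouse, descendants, or parent survives, so the estate passes to Bogdan's siblings per stirpes.
Half-blood siblings count for one-half the weight of whole-blood siblings at the initial division.
Dividing 1 in proportion to weights (total weight 9/2): Grzegorz (weight 1) → 2/9; Mieczyslaw (weight 1/2) → 1/9; Agnieszka (weight 1/2) → 1/9; Kazimierz (weight 1) → 2/9; Ireneusz (weight 1) → 2/9; Ludmila (weight 1/2) → 1/9.
Grzegorz predeceased; the 2/9 allotted to Grzegorz's branch passes to Grzegorz's issue by representation.
The 2/9 is divided into 4 equal shares of 1/18 among Czeslaw, Franciszka, Radoslaw, Eliasz.
Czeslaw is living and takes 1/18.
Franciszka is living and takes 1/18.
Radoslaw is living and takes 1/18.
Eliasz is living and takes 1/18.
Mieczyslaw is living and takes 1/9.
Agnieszka is living and takes 1/9.
Kazimierz predeceased; the 2/9 allotted to Kazimierz's branch passes to Kazimierz's issue by representation.
The 2/9 is divided into 4 equal shares of 1/18 among Zofia, Pelagia, Halina, Jolanta.
Zofia is living and takes 1/18.
Pelagia is living and takes 1/18.
Halina is living and takes 1/18.
Jolanta is living and takes 1/18.
Ireneusz is living and takes 2/9.
Ludmila is living and takes 1/9.

Agnieszka 1/9; Czeslaw 1/18; Eliasz 1/18; Franciszka 1/18; Halina 1/18; Ireneusz 2/9; Jolanta 1/18; Ludmila 1/9; Mieczyslaw 1/9; Pelagia 1/18; Radoslaw 1/18; Zofia 1/18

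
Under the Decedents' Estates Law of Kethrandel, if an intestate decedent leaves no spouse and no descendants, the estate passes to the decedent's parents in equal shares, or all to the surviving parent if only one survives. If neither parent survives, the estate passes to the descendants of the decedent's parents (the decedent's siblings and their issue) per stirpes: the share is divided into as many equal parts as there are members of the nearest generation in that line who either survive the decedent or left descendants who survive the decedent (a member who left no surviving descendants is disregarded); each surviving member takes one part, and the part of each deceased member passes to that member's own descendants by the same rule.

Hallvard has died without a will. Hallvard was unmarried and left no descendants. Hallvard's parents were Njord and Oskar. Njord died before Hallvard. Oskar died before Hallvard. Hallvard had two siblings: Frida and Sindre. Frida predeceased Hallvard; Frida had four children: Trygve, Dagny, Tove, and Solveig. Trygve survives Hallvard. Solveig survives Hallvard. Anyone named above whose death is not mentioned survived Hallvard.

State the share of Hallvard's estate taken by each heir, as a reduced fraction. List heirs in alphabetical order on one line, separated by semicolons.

Dagny 1/8; Sindre 1/2; Solveig 1/8; Tove 1/8; Trygve 1/8

Neither parent survives and there are no descendants, so the estate passes to Hallvard's siblings and their issue per stirpes.
The estate is divided into 2 equal shares of 1/2 among Frida, Sindre.
Frida predeceased; the 1/2 allotted to Frida's branch passes to Frida's issue by representation.
The 1/2 is divided into 4 equal shares of 1/8 among Trygve, Dagny, Tove, Solveig.
Trygve is living and takes 1/8.
Dagny is living and takes 1/8.
Tove is living and takes 1/8.
Solveig is living and takes 1/8.
Sindre is living and takes 1/2.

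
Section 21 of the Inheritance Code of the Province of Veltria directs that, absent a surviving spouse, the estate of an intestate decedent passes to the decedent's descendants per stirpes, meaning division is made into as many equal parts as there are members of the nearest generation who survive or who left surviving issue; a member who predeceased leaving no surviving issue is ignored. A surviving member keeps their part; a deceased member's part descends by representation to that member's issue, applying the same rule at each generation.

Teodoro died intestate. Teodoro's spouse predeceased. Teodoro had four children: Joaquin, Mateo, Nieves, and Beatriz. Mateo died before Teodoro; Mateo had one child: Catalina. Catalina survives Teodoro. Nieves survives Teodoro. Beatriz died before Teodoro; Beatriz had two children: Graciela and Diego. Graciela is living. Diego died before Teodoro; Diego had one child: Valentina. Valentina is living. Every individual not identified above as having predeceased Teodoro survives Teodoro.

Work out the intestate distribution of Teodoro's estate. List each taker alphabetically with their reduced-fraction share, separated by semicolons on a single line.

There is no surviving spouse, so the entire estate passes to Teodoro's descendants per stirpes.
The estate is divided into 4 equal shares of 1/4 among Joaquin, Mateo, Nieves, Beatriz.
Joaquin is living and takes 1/4.
Mateo predeceased; the 1/4 allotted to Mateo's branch passes to Mateo's issue by representation.
Catalina is the sole taker at this level and receives the full 1/4.
Nieves is living and takes 1/4.
Beatriz predeceased; the 1/4 allotted to Beatriz's branch passes to Beatriz's issue by representation.
The 1/4 is divided into 2 equal shares of 1/8 among Graciela, Diego.
Graciela is living and takes 1/8.
Diego predeceased; the 1/8 allotted to Diego's branch passes to Diego's issue by representation.
Valentina is the sole taker at this level and receives the full 1/8.

Catalina 1/4; Graciela 1/8; Joaquin 1/4; Nieves 1/4; Valentina 1/8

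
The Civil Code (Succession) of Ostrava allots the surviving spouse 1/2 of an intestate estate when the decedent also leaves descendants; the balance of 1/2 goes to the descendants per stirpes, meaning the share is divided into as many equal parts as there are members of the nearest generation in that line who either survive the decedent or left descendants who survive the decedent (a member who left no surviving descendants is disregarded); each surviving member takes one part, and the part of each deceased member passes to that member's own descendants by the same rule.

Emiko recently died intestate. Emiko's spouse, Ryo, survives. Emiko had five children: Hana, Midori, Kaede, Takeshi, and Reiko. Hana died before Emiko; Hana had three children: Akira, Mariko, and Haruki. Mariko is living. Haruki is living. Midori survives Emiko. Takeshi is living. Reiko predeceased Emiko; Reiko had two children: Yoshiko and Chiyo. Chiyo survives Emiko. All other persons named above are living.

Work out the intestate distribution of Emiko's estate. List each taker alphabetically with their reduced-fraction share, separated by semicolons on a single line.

Ryo, as surviving spouse, takes 1/2.
The remaining 1/2 passes to Emiko's descendants per stirpes.
The 1/2 is divided into 5 equal shares of 1/10 among Hana, Midori, Kaede, Takeshi, Reiko.
Hana predeceased; the 1/10 allotted to Hana's branch passes to Hana's issue by representation.
The 1/10 is divided into 3 equal shares of 1/30 among Akira, Mariko, Haruki.
Akira is living and takes 1/30.
Mariko is living and takes 1/30.
Haruki is living and takes 1/30.
Midori is living and takes 1/10.
Kaede is living and takes 1/10.
Takeshi is living and takes 1/10.
Reiko predeceased; the 1/10 allotted to Reiko's branch passes to Reiko's issue by representation.
The 1/10 is divided into 2 equal shares of 1/20 among Yoshiko, Chiyo.
Yoshiko is living and takes 1/20.
Chiyo is living and takes 1/20.

Akira 1/30; Chiyo 1/20; Haruki 1/30; Kaede 1/10; Mariko 1/30; Midori 1/10; Ryo 1/2; Takeshi 1/10; Yoshiko 1/20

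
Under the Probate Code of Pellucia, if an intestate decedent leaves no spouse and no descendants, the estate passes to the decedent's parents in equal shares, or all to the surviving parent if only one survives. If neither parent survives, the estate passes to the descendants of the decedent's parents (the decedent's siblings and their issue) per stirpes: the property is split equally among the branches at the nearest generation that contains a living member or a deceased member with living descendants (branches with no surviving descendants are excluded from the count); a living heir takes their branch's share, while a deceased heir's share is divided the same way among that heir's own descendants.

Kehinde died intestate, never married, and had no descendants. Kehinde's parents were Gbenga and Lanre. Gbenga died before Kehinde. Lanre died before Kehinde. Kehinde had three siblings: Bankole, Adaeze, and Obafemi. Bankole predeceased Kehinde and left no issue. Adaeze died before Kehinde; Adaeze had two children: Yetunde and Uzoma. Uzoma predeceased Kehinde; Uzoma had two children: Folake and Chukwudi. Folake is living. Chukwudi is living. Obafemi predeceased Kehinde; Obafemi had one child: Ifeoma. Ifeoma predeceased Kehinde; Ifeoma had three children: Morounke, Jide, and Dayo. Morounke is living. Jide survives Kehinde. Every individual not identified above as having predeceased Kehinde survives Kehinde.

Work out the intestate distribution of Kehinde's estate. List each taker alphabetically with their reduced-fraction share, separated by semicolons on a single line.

Neither parent survives and there are no descendants, so the estate passes to Kehinde's siblings and their issue per stirpes.
Bankole left no surviving issue, so that branch lapses and is disregarded.
The estate is divided into 2 equal shares of 1/2 among Adaeze, Obafemi.
Adaeze predeceased; the 1/2 allotted to Adaeze's branch passes to Adaeze's issue by representation.
The 1/2 is divided into 2 equal shares of 1/4 among Yetunde, Uzoma.
Yetunde is living and takes 1/4.
Uzoma predeceased; the 1/4 allotted to Uzoma's branch passes to Uzoma's issue by representation.
The 1/4 is divided into 2 equal shares of 1/8 among Folake, Chukwudi.
Folake is living and takes 1/8.
Chukwudi is living and takes 1/8.
Obafemi predeceased; the 1/2 allotted to Obafemi's branch passes to Obafemi's issue by representation.
Ifeoma's line is the sole branch at this level, so the full 1/2 passes to Ifeoma's issue by representation.
The 1/2 is divided into 3 equal shares of 1/6 among Morounke, Jide, Dayo.
Morounke is living and takes 1/6.
Jide is living and takes 1/6.
Dayo is living and takes 1/6.

Chukwudi 1/8; Dayo 1/6; Folake 1/8; Jide 1/6; Morounke 1/6; Yetunde 1/4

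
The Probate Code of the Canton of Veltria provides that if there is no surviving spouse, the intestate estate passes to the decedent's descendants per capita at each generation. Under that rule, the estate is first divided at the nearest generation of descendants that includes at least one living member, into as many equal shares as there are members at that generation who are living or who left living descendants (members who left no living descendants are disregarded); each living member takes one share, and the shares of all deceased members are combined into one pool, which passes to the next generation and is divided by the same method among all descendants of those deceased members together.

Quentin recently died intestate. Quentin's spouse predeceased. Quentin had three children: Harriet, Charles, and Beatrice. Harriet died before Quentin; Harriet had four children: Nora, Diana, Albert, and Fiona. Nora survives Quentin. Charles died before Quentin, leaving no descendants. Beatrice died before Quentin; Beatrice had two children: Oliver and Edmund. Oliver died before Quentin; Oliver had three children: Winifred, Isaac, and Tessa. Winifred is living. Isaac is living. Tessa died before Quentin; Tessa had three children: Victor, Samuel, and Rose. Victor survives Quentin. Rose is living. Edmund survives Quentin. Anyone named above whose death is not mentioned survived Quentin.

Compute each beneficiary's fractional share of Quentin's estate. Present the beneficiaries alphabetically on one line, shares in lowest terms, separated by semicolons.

There is no surviving spouse, so the entire estate passes to Quentin's descendants per capita at each generation.
No one at generation 1 (Harriet, Beatrice) is living; moving to the next generation.
At generation 2 (Nora, Diana, Albert, Fiona, Oliver, Edmund) there are 6 shares of (1)/6 = 1/6 each.
Living: Nora, Diana, Albert, Fiona, and Edmund — each takes 1/6.
Deceased: Oliver. That 1/6 share is carried to generation 3.
At generation 3 (Winifred, Isaac, Tessa) there are 3 shares of (1/6)/3 = 1/18 each.
Living: Winifred and Isaac — each takes 1/18.
Deceased: Tessa. That 1/18 share is carried to generation 4.
At generation 4 (Victor, Samuel, Rose) there are 3 shares of (1/18)/3 = 1/54 each.
Living: Victor, Samuel, and Rose — each takes 1/54.

Albert 1/6; Diana 1/6; Edmund 1/6; Fiona 1/6; Isaac 1/18; Nora 1/6; Rose 1/54; Samuel 1/54; Victor 1/54; Winifred 1/18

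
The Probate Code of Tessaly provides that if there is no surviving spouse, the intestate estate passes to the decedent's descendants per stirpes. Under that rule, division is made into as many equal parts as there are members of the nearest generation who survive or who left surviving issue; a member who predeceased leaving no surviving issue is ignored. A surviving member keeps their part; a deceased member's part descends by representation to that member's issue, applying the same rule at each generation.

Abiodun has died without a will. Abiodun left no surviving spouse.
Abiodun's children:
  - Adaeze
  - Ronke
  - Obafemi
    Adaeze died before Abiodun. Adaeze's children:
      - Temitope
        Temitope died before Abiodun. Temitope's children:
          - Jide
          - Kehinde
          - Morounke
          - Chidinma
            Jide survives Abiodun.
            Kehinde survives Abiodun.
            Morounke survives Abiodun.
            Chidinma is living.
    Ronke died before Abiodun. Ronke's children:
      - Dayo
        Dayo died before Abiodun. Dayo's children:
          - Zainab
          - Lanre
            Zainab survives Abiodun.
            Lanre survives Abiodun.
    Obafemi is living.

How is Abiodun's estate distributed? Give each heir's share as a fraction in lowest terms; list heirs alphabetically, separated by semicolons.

There is no surviving spouse, so the entire estate passes to Abiodun's descendants per stirpes.
The estate is divided into 3 equal shares of 1/3 among Adaeze, Ronke, Obafemi.
Adaeze predeceased; the 1/3 allotted to Adaeze's branch passes to Adaeze's issue by representation.
Temitope's line is the sole branch at this level, so the full 1/3 passes to Temitope's issue by representation.
The 1/3 is divided into 4 equal shares of 1/12 among Jide, Kehinde, Morounke, Chidinma.
Jide is living and takes 1/12.
Kehinde is living and takes 1/12.
Morounke is living and takes 1/12.
Chidinma is living and takes 1/12.
Ronke predeceased; the 1/3 allotted to Ronke's branch passes to Ronke's issue by representation.
Dayo's line is the sole branch at this level, so the full 1/3 passes to Dayo's issue by representation.
The 1/3 is divided into 2 equal shares of 1/6 among Zainab, Lanre.
Zainab is living and takes 1/6.
Lanre is living and takes 1/6.
Obafemi is living and takes 1/3.

Chidinma 1/12; Jide 1/12; Kehinde 1/12; Lanre 1/6; Morounke 1/12; Obafemi 1/3; Zainab 1/6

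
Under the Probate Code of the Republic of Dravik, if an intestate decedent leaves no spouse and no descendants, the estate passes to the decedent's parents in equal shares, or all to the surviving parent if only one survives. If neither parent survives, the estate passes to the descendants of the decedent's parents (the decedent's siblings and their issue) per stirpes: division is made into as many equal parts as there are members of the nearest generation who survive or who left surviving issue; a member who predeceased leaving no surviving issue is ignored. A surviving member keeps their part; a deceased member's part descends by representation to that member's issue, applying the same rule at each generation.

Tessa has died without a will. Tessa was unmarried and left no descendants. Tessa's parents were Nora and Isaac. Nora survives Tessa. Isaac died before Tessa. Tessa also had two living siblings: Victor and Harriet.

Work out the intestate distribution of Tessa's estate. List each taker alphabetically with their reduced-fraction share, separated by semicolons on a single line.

Only one parent, Nora, survives, so Nora takes the entire estate. The siblings take nothing because a surviving parent has priority.

Nora 1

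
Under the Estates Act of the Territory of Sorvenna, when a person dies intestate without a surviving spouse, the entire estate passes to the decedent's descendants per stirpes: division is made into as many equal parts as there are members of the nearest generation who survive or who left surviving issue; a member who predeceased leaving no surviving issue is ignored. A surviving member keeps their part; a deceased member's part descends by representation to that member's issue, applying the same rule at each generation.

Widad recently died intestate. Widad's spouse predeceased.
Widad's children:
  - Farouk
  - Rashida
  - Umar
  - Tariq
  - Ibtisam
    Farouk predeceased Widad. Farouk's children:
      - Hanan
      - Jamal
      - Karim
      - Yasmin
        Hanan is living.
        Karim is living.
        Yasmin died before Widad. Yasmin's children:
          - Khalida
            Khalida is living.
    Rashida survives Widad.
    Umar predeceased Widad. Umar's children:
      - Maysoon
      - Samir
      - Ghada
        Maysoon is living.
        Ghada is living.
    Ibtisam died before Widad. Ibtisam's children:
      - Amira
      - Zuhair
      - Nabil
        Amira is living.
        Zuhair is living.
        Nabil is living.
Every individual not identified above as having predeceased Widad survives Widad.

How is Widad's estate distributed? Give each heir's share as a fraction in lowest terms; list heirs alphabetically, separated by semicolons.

Amira 1/15; Ghada 1/15; Hanan 1/20; Jamal 1/20; Karim 1/20; Khalida 1/20; Maysoon 1/15; Nabil 1/15; Rashida 1/5; Samir 1/15; Tariq 1/5; Zuhair 1/15

There is no surviving spouse, so the entire estate passes to Widad's descendants per stirpes.
The estate is divided into 5 equal shares of 1/5 among Farouk, Rashida, Umar, Tariq, Ibtisam.
Farouk predeceased; the 1/5 allotted to Farouk's branch passes to Farouk's issue by representation.
The 1/5 is divided into 4 equal shares of 1/20 among Hanan, Jamal, Karim, Yasmin.
Hanan is living and takes 1/20.
Jamal is living and takes 1/20.
Karim is living and takes 1/20.
Yasmin predeceased; the 1/20 allotted to Yasmin's branch passes to Yasmin's issue by representation.
Khalida is the sole taker at this level and receives the full 1/20.
Rashida is living and takes 1/5.
Umar predeceased; the 1/5 allotted to Umar's branch passes to Umar's issue by representation.
The 1/5 is divided into 3 equal shares of 1/15 among Maysoon, Samir, Ghada.
Maysoon is living and takes 1/15.
Samir is living and takes 1/15.
Ghada is living and takes 1/15.
Tariq is living and takes 1/5.
Ibtisam predeceased; the 1/5 allotted to Ibtisam's branch passes to Ibtisam's issue by representation.
The 1/5 is divided into 3 equal shares of 1/15 among Amira, Zuhair, Nabil.
Amira is living and takes 1/15.
Zuhair is living and takes 1/15.
Nabil is living and takes 1/15.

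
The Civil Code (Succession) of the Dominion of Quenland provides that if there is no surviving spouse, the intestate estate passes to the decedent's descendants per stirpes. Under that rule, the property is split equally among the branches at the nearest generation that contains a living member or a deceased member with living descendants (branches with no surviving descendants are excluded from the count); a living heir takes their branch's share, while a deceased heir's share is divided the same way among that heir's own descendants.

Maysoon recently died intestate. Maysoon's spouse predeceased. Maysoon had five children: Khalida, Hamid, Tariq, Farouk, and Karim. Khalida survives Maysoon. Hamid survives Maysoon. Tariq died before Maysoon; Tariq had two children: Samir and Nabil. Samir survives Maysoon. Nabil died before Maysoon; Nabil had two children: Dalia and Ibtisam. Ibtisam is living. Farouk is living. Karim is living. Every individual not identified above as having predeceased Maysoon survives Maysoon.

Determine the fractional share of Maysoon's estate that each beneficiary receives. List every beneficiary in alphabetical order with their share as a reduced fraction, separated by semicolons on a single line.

Dalia 1/20; Farouk 1/5; Hamid 1/5; Ibtisam 1/20; Karim 1/5; Khalida 1/5; Samir 1/10

There is no surviving spouse, so the entire estate passes to Maysoon's descendants per stirpes.
The estate is divided into 5 equal shares of 1/5 among Khalida, Hamid, Tariq, Farouk, Karim.
Khalida is living and takes 1/5.
Hamid is living and takes 1/5.
Tariq predeceased; the 1/5 allotted to Tariq's branch passes to Tariq's issue by representation.
The 1/5 is divided into 2 equal shares of 1/10 among Samir, Nabil.
Samir is living and takes 1/10.
Nabil predeceased; the 1/10 allotted to Nabil's branch passes to Nabil's issue by representation.
The 1/10 is divided into 2 equal shares of 1/20 among Dalia, Ibtisam.
Dalia is living and takes 1/20.
Ibtisam is living and takes 1/20.
Farouk is living and takes 1/5.
Karim is living and takes 1/5.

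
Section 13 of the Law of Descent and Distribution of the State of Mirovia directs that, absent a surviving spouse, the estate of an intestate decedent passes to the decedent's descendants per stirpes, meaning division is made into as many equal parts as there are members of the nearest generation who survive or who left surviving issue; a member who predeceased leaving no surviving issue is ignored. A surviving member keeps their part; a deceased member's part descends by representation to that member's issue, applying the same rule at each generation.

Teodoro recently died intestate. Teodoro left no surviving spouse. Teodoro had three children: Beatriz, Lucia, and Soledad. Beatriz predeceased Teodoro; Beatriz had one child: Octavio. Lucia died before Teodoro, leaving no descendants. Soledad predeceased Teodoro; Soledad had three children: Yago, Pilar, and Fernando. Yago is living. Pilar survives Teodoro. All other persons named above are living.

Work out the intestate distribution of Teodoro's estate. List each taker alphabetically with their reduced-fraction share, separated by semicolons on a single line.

Fernando 1/6; Octavio 1/2; Pilar 1/6; Yago 1/6

There is no surviving spouse, so the entire estate passes to Teodoro's descendants per stirpes.
Lucia left no surviving issue, so that branch lapses and is disregarded.
The estate is divided into 2 equal shares of 1/2 among Beatriz, Soledad.
Beatriz predeceased; the 1/2 allotted to Beatriz's branch passes to Beatriz's issue by representation.
Octavio is the sole taker at this level and receives the full 1/2.
Soledad predeceased; the 1/2 allotted to Soledad's branch passes to Soledad's issue by representation.
The 1/2 is divided into 3 equal shares of 1/6 among Yago, Pilar, Fernando.
Yago is living and takes 1/6.
Pilar is living and takes 1/6.
Fernando is living and takes 1/6.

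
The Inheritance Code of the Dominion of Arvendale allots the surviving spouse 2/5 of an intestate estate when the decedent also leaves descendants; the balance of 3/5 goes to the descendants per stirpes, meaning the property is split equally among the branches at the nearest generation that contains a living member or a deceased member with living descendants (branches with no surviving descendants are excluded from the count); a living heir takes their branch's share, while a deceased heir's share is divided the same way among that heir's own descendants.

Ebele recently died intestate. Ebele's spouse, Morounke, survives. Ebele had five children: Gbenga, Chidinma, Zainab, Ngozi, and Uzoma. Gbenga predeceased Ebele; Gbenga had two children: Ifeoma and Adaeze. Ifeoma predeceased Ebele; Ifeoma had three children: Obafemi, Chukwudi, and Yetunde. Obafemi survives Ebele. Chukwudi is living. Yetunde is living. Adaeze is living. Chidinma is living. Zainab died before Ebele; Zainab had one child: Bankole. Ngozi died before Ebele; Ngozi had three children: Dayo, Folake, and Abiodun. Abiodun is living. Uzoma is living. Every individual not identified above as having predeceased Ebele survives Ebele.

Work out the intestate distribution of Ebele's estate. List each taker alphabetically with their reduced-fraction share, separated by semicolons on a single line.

Morounke, as surviving spouse, takes 2/5.
The remaining 3/5 passes to Ebele's descendants per stirpes.
The 3/5 is divided into 5 equal shares of 3/25 among Gbenga, Chidinma, Zainab, Ngozi, Uzoma.
Gbenga predeceased; the 3/25 allotted to Gbenga's branch passes to Gbenga's issue by representation.
The 3/25 is divided into 2 equal shares of 3/50 among Ifeoma, Adaeze.
Ifeoma predeceased; the 3/50 allotted to Ifeoma's branch passes to Ifeoma's issue by representation.
The 3/50 is divided into 3 equal shares of 1/50 among Obafemi, Chukwudi, Yetunde.
Obafemi is living and takes 1/50.
Chukwudi is living and takes 1/50.
Yetunde is living and takes 1/50.
Adaeze is living and takes 3/50.
Chidinma is living and takes 3/25.
Zainab predeceased; the 3/25 allotted to Zainab's branch passes to Zainab's issue by representation.
Bankole is the sole taker at this level and receives the full 3/25.
Ngozi predeceased; the 3/25 allotted to Ngozi's branch passes to Ngozi's issue by representation.
The 3/25 is divided into 3 equal shares of 1/25 among Dayo, Folake, Abiodun.
Dayo is living and takes 1/25.
Folake is living and takes 1/25.
Abiodun is living and takes 1/25.
Uzoma is living and takes 3/25.

Abiodun 1/25; Adaeze 3/50; Bankole 3/25; Chidinma 3/25; Chukwudi 1/50; Dayo 1/25; Folake 1/25; Morounke 2/5; Obafemi 1/50; Uzoma 3/25; Yetunde 1/50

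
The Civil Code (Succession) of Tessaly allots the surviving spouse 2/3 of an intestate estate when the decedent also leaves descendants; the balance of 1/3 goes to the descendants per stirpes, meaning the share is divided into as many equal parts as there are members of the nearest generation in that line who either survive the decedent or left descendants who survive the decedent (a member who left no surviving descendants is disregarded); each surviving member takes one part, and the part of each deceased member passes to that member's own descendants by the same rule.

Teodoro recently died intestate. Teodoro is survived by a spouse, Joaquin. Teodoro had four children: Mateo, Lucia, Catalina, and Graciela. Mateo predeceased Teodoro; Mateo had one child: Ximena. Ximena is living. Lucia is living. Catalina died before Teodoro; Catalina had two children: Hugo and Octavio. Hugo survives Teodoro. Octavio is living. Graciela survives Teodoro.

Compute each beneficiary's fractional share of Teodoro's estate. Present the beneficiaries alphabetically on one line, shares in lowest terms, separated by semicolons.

Joaquin, as surviving spouse, takes 2/3.
The remaining 1/3 passes to Teodoro's descendants per stirpes.
The 1/3 is divided into 4 equal shares of 1/12 among Mateo, Lucia, Catalina, Graciela.
Mateo predeceased; the 1/12 allotted to Mateo's branch passes to Mateo's issue by representation.
Ximena is the sole taker at this level and receives the full 1/12.
Lucia is living and takes 1/12.
Catalina predeceased; the 1/12 allotted to Catalina's branch passes to Catalina's issue by representation.
The 1/12 is divided into 2 equal shares of 1/24 among Hugo, Octavio.
Hugo is living and takes 1/24.
Octavio is living and takes 1/24.
Graciela is living and takes 1/12.

Graciela 1/12; Hugo 1/24; Joaquin 2/3; Lucia 1/12; Octavio 1/24; Ximena 1/12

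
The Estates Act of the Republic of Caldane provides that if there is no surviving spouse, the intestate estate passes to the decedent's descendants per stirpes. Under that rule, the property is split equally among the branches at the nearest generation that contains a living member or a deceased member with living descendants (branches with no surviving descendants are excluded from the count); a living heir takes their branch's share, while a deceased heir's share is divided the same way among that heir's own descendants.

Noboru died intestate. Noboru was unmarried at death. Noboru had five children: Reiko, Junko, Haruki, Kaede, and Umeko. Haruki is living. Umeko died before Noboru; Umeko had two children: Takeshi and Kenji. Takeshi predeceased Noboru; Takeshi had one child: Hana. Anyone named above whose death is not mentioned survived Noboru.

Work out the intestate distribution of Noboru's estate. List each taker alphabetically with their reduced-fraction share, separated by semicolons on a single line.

Hana 1/10; Haruki 1/5; Junko 1/5; Kaede 1/5; Kenji 1/10; Reiko 1/5

There is no surviving spouse, so the entire estate passes to Noboru's descendants per stirpes.
The estate is divided into 5 equal shares of 1/5 among Reiko, Junko, Haruki, Kaede, Umeko.
Reiko is living and takes 1/5.
Junko is living and takes 1/5.
Haruki is living and takes 1/5.
Kaede is living and takes 1/5.
Umeko predeceased; the 1/5 allotted to Umeko's branch passes to Umeko's issue by representation.
The 1/5 is divided into 2 equal shares of 1/10 among Takeshi, Kenji.
Takeshi predeceased; the 1/10 allotted to Takeshi's branch passes to Takeshi's issue by representation.
Hana is the sole taker at this level and receives the full 1/10.
Kenji is living and takes 1/10.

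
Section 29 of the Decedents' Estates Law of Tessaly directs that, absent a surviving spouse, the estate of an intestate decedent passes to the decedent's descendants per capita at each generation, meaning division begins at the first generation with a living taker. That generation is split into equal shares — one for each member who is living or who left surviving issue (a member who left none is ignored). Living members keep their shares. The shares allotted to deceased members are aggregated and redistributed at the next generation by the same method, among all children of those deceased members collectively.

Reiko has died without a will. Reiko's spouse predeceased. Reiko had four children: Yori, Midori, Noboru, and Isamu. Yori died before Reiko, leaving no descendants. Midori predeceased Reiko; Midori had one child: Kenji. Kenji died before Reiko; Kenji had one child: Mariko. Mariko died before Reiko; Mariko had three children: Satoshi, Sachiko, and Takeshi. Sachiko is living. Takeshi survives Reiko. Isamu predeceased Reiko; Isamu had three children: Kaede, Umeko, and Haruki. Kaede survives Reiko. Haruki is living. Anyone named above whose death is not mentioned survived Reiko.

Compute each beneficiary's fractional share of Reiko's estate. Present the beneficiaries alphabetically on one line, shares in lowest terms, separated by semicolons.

Haruki 1/6; Kaede 1/6; Noboru 1/3; Sachiko 1/18; Satoshi 1/18; Takeshi 1/18; Umeko 1/6

There is no surviving spouse, so the entire estate passes to Reiko's descendants per capita at each generation.
At generation 1 (Midori, Noboru, Isamu) there are 3 shares of (1)/3 = 1/3 each.
Living: Noboru — each takes 1/3.
Deceased: Midori and Isamu. Their combined 2/3 is pooled and carried to generation 2.
At generation 2 (Kenji, Kaede, Umeko, Haruki) there are 4 shares of (2/3)/4 = 1/6 each.
Living: Kaede, Umeko, and Haruki — each takes 1/6.
Deceased: Kenji. That 1/6 share is carried to generation 3.
At generation 3 (Mariko) there are 1 shares of (1/6)/1 = 1/6 each.
Deceased: Mariko. That 1/6 share is carried to generation 4.
At generation 4 (Satoshi, Sachiko, Takeshi) there are 3 shares of (1/6)/3 = 1/18 each.
Living: Satoshi, Sachiko, and Takeshi — each takes 1/18.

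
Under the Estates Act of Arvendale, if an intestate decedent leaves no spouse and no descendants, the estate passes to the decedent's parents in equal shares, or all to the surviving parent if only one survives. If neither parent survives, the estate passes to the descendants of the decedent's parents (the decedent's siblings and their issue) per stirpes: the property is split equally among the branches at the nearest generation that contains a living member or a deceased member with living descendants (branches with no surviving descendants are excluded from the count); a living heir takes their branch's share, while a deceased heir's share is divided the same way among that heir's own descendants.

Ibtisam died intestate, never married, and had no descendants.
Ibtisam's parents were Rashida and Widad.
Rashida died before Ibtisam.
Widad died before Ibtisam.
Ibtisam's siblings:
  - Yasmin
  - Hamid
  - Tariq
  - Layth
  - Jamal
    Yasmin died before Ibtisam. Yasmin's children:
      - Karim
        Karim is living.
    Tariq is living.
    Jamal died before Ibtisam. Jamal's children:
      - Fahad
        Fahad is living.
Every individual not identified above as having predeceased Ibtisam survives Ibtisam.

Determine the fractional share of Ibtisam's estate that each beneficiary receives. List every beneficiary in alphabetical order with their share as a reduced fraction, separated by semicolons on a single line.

Fahad 1/5; Hamid 1/5; Karim 1/5; Layth 1/5; Tariq 1/5

Neither parent survives and there are no descendants, so the estate passes to Ibtisam's siblings and their issue per stirpes.
The estate is divided into 5 equal shares of 1/5 among Yasmin, Hamid, Tariq, Layth, Jamal.
Yasmin predeceased; the 1/5 allotted to Yasmin's branch passes to Yasmin's issue by representation.
Karim is the sole taker at this level and receives the full 1/5.
Hamid is living and takes 1/5.
Tariq is living and takes 1/5.
Layth is living and takes 1/5.
Jamal predeceased; the 1/5 allotted to Jamal's branch passes to Jamal's issue by representation.
Fahad is the sole taker at this level and receives the full 1/5.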